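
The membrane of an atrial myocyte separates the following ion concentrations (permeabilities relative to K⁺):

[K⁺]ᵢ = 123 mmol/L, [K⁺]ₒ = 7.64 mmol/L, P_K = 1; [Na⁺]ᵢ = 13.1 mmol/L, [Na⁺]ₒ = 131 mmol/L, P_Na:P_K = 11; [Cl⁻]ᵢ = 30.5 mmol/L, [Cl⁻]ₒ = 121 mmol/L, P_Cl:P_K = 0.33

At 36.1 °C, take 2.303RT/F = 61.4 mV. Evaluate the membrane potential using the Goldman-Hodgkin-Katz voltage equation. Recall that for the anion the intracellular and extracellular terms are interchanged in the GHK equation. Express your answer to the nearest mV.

42 mV

Vm = 61.4 · log₁₀[(Σ P·[cation]ₒ + Σ P·[anion]ᵢ) / (Σ P·[cation]ᵢ + Σ P·[anion]ₒ)]
Numerator = 1×7.64 + 11×131 + 0.33×30.5 = 1459
Denominator = 1×123 + 11×13.1 + 0.33×121 = 307
Vm = 61.4 · log₁₀(4.751) = 61.4 × (0.6768) = 41.55 mV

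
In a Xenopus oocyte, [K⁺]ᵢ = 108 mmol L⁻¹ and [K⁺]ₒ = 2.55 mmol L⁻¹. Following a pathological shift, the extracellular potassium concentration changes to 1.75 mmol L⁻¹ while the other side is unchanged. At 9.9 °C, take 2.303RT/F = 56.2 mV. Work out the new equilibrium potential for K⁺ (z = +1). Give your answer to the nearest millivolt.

-101 mV

After the shift: [K⁺]_out = 1.75, [K⁺]_in = 108 mmol L⁻¹.
E_new = (56.2/1)·log₁₀(1.75/108) = 56.20 · (-1.7904) = -100.62 mV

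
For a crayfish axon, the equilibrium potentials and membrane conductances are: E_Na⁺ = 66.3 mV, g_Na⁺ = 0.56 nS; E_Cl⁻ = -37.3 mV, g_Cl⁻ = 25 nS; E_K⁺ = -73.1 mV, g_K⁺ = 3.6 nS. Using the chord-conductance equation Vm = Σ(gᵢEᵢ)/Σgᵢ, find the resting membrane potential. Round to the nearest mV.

-40 mV

Σ gᵢEᵢ = 0.56·(66.3) + 25·(-37.3) + 3.6·(-73.1) = -1158.53
Σ gᵢ = 0.56 + 25 + 3.6 = 29.16
Vm = -1158.53 / 29.16 = -39.73 mV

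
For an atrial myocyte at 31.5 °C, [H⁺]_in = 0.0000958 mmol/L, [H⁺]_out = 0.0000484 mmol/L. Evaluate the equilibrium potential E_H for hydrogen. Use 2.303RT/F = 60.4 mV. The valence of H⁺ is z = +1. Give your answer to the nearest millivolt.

E = (60.4/z) · log₁₀([H⁺]_out/[H⁺]_in) with z = +1.
= (60.4/1) · log₁₀(0.0000484/0.0000958) = 60.40 · log₁₀(0.5052)
= 60.40 · (-0.2965) = -17.91 mV

-18 mV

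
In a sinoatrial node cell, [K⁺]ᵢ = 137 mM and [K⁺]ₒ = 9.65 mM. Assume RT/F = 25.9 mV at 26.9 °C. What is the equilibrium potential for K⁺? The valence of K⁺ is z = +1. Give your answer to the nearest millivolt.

E = (25.9/z) · ln([K⁺]_out/[K⁺]_in) with z = +1.
= (25.9/1) · ln(9.65/137) = 25.90 · ln(0.07044)
= 25.90 · (-2.6530) = -68.71 mV

-69 mV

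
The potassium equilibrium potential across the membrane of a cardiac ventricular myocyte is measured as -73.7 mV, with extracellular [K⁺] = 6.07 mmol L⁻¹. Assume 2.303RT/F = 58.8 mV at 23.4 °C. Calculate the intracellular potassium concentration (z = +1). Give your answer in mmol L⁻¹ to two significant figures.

Nernst: E = (58.8/1) · log₁₀([out]/[in]), so log₁₀([out]/[in]) = -73.7 × 1 / 58.8 = -1.2534.
[out]/[in] = 10^(-1.2534) = 0.0558.
[in] = 6.07 / 0.0558 = 108.8 mmol L⁻¹.

110 mmol L⁻¹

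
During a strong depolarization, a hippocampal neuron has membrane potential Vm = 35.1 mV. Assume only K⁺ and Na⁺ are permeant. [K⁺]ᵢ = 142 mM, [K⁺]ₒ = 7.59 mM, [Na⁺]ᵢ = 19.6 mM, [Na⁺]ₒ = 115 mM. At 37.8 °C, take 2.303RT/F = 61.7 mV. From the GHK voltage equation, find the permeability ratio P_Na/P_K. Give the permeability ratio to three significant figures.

12.2

Let α = P_Na/P_K. GHK: Vm = 61.7·log₁₀[(Kₒ + α·Naₒ)/(Kᵢ + α·Naᵢ)].
10^(Vm/61.7) = 10^(35.1/61.7) = 3.7058
So 3.7058·(Kᵢ + α·Naᵢ) = Kₒ + α·Naₒ → α = (3.7058·142.0 − 7.59) / (115.0 − 3.7058·19.6)
α = (526.2 − 7.59) / (115.0 − 72.63) = 518.6/42.37 = 12.24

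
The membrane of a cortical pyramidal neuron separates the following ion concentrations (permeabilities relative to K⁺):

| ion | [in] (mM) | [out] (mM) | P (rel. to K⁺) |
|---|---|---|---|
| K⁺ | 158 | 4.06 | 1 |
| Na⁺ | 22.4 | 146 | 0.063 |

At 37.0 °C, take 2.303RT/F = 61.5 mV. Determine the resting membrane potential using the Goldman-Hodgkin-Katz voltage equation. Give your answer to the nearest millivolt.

Vm = 61.5 · log₁₀[(Σ P·[cation]ₒ + Σ P·[anion]ᵢ) / (Σ P·[cation]ᵢ + Σ P·[anion]ₒ)]
Numerator = 1×4.06 + 0.063×146 = 13.26
Denominator = 1×158 + 0.063×22.4 = 159.4
Vm = 61.5 · log₁₀(0.083169) = 61.5 × (-1.0800) = -66.42 mV

-66 mV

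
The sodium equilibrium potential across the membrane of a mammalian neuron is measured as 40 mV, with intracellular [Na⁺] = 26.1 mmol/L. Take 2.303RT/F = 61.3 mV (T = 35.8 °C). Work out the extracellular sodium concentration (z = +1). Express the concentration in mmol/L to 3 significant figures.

Nernst: E = (61.3/1) · log₁₀([out]/[in]), so log₁₀([out]/[in]) = 40.0 × 1 / 61.3 = 0.6525.
[out]/[in] = 10^(0.6525) = 4.493.
[out] = 4.493 × 26.1 = 117.3 mmol/L.

117 mmol/L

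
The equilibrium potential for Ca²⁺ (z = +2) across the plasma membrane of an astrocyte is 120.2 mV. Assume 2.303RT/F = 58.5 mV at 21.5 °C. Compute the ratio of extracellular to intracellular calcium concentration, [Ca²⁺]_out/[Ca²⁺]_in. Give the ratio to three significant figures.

12900

log₁₀([out]/[in]) = E·z/(58.5) = 120.2 × 2 / 58.5 = 4.1094
[out]/[in] = 10^(4.1094) = 1.286e+04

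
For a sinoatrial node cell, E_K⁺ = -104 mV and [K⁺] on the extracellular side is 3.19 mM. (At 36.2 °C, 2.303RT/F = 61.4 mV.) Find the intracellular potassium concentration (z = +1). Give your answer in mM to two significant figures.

160 mM

Nernst: E = (61.4/1) · log₁₀([out]/[in]), so log₁₀([out]/[in]) = -104.0 × 1 / 61.4 = -1.6938.
[out]/[in] = 10^(-1.6938) = 0.02024.
[in] = 3.19 / 0.02024 = 157.6 mM.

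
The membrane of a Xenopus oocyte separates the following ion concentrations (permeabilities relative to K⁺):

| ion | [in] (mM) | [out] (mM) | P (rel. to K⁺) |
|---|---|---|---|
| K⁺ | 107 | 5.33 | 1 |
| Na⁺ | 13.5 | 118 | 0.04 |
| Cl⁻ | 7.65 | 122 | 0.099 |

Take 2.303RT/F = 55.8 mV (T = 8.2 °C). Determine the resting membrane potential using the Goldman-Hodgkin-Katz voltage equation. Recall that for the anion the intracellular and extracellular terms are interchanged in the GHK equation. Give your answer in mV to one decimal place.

Vm = 55.8 · log₁₀[(Σ P·[cation]ₒ + Σ P·[anion]ᵢ) / (Σ P·[cation]ᵢ + Σ P·[anion]ₒ)]
Numerator = 1×5.33 + 0.04×118 + 0.099×7.65 = 10.81
Denominator = 1×107 + 0.04×13.5 + 0.099×122 = 119.6
Vm = 55.8 · log₁₀(0.090349) = 55.8 × (-1.0441) = -58.26 mV

-58.3 mV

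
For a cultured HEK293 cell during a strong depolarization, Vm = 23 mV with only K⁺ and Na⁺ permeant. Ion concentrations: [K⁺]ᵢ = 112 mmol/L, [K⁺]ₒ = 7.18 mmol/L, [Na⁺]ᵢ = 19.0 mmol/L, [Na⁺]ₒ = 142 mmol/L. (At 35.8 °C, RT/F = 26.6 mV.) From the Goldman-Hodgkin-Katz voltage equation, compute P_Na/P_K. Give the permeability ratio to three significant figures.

Let α = P_Na/P_K. GHK: Vm = 26.6·ln[(Kₒ + α·Naₒ)/(Kᵢ + α·Naᵢ)].
e^(Vm/26.6) = e^(23.0/26.6) = 2.3742
So 2.3742·(Kᵢ + α·Naᵢ) = Kₒ + α·Naₒ → α = (2.3742·112.0 − 7.18) / (142.0 − 2.3742·19.0)
α = (265.9 − 7.18) / (142.0 − 45.11) = 258.7/96.89 = 2.67

2.67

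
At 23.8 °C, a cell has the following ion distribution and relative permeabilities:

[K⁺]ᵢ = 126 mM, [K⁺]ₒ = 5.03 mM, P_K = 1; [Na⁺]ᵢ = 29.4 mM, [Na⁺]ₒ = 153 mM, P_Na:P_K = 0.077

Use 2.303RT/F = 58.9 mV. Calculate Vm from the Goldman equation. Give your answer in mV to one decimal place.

Vm = 58.9 · log₁₀[(Σ P·[cation]ₒ + Σ P·[anion]ᵢ) / (Σ P·[cation]ᵢ + Σ P·[anion]ₒ)]
Numerator = 1×5.03 + 0.077×153 = 16.81
Denominator = 1×126 + 0.077×29.4 = 128.3
Vm = 58.9 · log₁₀(0.13107) = 58.9 × (-0.8825) = -51.98 mV

-52.0 mV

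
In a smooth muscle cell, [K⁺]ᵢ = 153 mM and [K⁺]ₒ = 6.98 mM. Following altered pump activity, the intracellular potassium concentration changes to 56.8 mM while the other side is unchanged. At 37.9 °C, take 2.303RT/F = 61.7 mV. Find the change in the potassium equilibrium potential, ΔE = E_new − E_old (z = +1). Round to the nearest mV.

27 mV

E_old = (61.7/1)·log₁₀(6.98/153) = -82.73 mV
E_new = (61.7/1)·log₁₀(6.98/56.8) = -56.18 mV
ΔE = -56.18 − (-82.73) = 26.55 mV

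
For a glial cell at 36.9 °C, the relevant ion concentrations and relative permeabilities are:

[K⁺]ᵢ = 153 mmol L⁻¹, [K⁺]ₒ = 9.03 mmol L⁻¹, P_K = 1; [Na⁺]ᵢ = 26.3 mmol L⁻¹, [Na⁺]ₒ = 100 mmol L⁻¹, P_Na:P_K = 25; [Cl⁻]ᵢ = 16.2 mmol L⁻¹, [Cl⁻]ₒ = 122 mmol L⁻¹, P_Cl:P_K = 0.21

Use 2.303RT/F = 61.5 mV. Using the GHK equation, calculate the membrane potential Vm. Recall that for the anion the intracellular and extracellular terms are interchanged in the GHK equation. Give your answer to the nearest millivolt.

29 mV

Vm = 61.5 · log₁₀[(Σ P·[cation]ₒ + Σ P·[anion]ᵢ) / (Σ P·[cation]ᵢ + Σ P·[anion]ₒ)]
Numerator = 1×9.03 + 25×100 + 0.21×16.2 = 2512
Denominator = 1×153 + 25×26.3 + 0.21×122 = 836.1
Vm = 61.5 · log₁₀(3.0049) = 61.5 × (0.4778) = 29.39 mV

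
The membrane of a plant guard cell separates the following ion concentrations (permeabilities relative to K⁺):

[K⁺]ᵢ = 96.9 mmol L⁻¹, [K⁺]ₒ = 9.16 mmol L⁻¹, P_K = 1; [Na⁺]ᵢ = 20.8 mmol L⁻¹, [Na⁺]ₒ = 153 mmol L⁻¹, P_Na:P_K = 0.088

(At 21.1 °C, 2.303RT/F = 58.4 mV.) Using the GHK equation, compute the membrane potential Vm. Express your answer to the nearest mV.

-37 mV

Vm = 58.4 · log₁₀[(Σ P·[cation]ₒ + Σ P·[anion]ᵢ) / (Σ P·[cation]ᵢ + Σ P·[anion]ₒ)]
Numerator = 1×9.16 + 0.088×153 = 22.62
Denominator = 1×96.9 + 0.088×20.8 = 98.73
Vm = 58.4 · log₁₀(0.22915) = 58.4 × (-0.6399) = -37.37 mV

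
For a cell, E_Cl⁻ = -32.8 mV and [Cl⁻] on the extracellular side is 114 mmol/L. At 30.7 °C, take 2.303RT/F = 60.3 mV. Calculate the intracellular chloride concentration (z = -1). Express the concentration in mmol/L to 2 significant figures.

Nernst: E = (60.3/-1) · log₁₀([out]/[in]), so log₁₀([out]/[in]) = -32.8 × -1 / 60.3 = 0.5439.
[out]/[in] = 10^(0.5439) = 3.499.
[in] = 114 / 3.499 = 32.58 mmol/L.

33 mmol/L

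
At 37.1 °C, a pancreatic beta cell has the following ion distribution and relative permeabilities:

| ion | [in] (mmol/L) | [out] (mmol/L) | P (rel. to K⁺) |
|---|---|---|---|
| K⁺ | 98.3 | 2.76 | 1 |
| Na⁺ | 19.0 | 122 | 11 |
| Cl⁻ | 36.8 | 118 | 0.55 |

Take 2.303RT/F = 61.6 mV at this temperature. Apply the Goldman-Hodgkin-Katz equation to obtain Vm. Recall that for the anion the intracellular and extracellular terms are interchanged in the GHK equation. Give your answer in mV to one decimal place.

34.8 mV

Vm = 61.6 · log₁₀[(Σ P·[cation]ₒ + Σ P·[anion]ᵢ) / (Σ P·[cation]ᵢ + Σ P·[anion]ₒ)]
Numerator = 1×2.76 + 11×122 + 0.55×36.8 = 1365
Denominator = 1×98.3 + 11×19.0 + 0.55×118 = 372.2
Vm = 61.6 · log₁₀(3.6674) = 61.6 × (0.5644) = 34.76 mV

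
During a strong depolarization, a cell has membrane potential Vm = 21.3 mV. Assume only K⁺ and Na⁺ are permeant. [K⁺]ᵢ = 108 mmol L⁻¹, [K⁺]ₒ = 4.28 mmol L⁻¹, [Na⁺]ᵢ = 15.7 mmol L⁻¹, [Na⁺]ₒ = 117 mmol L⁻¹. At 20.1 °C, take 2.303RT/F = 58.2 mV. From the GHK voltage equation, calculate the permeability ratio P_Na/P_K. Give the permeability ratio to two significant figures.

Let α = P_Na/P_K. GHK: Vm = 58.2·log₁₀[(Kₒ + α·Naₒ)/(Kᵢ + α·Naᵢ)].
10^(Vm/58.2) = 10^(21.3/58.2) = 2.3226
So 2.3226·(Kᵢ + α·Naᵢ) = Kₒ + α·Naₒ → α = (2.3226·108.0 − 4.28) / (117.0 − 2.3226·15.7)
α = (250.8 − 4.28) / (117.0 − 36.47) = 246.6/80.53 = 3.062

3.1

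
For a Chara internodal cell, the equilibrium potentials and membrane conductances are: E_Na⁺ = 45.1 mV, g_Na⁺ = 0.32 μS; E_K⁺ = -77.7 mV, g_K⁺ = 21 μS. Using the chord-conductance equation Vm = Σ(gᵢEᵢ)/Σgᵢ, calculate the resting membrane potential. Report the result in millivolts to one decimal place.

Σ gᵢEᵢ = 0.32·(45.1) + 21·(-77.7) = -1617.27
Σ gᵢ = 0.32 + 21 = 21.32
Vm = -1617.27 / 21.32 = -75.86 mV

-75.9 mV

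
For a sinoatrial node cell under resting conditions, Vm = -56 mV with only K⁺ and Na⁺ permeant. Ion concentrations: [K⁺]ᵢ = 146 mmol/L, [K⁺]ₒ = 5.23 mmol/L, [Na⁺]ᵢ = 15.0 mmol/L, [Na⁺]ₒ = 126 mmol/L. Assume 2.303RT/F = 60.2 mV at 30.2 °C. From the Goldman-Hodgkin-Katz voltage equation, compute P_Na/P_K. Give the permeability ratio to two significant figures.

Let α = P_Na/P_K. GHK: Vm = 60.2·log₁₀[(Kₒ + α·Naₒ)/(Kᵢ + α·Naᵢ)].
10^(Vm/60.2) = 10^(-56.0/60.2) = 0.11743
So 0.11743·(Kᵢ + α·Naᵢ) = Kₒ + α·Naₒ → α = (0.11743·146.0 − 5.23) / (126.0 − 0.11743·15.0)
α = (17.14 − 5.23) / (126.0 − 1.761) = 11.91/124.2 = 0.0959

0.096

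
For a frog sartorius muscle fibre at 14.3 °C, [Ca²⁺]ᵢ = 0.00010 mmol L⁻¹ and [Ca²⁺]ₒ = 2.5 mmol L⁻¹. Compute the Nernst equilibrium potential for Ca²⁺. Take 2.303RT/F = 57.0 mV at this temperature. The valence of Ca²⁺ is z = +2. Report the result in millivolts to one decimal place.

125.3 mV

E = (57.0/z) · log₁₀([Ca²⁺]_out/[Ca²⁺]_in) with z = +2.
= (57.0/2) · log₁₀(2.5/0.00010) = 28.50 · log₁₀(2.5e+04)
= 28.50 · (4.3979) = 125.34 mV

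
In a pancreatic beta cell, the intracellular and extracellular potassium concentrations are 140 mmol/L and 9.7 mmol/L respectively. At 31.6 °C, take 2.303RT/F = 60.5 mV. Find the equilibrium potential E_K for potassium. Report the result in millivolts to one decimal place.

-70.1 mV

E = (60.5/z) · log₁₀([K⁺]_out/[K⁺]_in) with z = +1.
= (60.5/1) · log₁₀(9.7/140) = 60.50 · log₁₀(0.06929)
= 60.50 · (-1.1594) = -70.14 mV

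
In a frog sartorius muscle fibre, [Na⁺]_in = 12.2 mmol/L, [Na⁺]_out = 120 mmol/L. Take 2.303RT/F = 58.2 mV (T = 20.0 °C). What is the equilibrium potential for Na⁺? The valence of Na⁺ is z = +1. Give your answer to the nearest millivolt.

58 mV

E = (58.2/z) · log₁₀([Na⁺]_out/[Na⁺]_in) with z = +1.
= (58.2/1) · log₁₀(120/12.2) = 58.20 · log₁₀(9.836)
= 58.20 · (0.9928) = 57.78 mV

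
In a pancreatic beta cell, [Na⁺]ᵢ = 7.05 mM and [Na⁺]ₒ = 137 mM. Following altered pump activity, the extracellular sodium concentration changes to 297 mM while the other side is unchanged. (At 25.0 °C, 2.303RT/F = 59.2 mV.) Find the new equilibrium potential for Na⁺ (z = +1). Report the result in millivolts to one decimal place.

After the shift: [Na⁺]_out = 297, [Na⁺]_in = 7.05 mM.
E_new = (59.2/1)·log₁₀(297/7.05) = 59.20 · (1.6246) = 96.17 mV

96.2 mV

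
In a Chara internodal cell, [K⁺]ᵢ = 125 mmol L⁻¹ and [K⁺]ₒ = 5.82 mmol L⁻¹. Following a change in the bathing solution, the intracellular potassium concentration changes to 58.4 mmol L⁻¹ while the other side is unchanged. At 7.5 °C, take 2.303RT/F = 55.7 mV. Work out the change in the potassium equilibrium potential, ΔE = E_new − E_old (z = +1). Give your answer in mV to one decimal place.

E_old = (55.7/1)·log₁₀(5.82/125) = -74.19 mV
E_new = (55.7/1)·log₁₀(5.82/58.4) = -55.78 mV
ΔE = -55.78 − (-74.19) = 18.41 mV

18.4 mV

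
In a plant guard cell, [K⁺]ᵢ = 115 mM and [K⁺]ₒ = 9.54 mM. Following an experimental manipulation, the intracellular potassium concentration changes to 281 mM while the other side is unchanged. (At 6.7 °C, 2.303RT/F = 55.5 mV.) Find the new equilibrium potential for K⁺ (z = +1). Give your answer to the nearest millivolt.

-82 mV

After the shift: [K⁺]_out = 9.54, [K⁺]_in = 281 mM.
E_new = (55.5/1)·log₁₀(9.54/281) = 55.50 · (-1.4692) = -81.54 mV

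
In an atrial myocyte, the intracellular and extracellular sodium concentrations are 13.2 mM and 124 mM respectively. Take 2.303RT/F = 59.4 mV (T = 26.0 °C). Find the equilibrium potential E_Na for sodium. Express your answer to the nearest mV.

E = (59.4/z) · log₁₀([Na⁺]_out/[Na⁺]_in) with z = +1.
= (59.4/1) · log₁₀(124/13.2) = 59.40 · log₁₀(9.394)
= 59.40 · (0.9728) = 57.79 mV

58 mV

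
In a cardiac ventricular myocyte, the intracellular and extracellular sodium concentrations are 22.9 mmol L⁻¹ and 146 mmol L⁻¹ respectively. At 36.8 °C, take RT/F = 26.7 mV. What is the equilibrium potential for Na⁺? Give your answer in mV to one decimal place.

E = (26.7/z) · ln([Na⁺]_out/[Na⁺]_in) with z = +1.
= (26.7/1) · ln(146/22.9) = 26.70 · ln(6.376)
= 26.70 · (1.8525) = 49.46 mV

49.5 mV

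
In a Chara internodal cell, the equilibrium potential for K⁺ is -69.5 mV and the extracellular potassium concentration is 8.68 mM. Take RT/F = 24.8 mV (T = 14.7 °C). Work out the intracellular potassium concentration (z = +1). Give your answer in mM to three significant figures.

Nernst: E = (24.8/1) · ln([out]/[in]), so ln([out]/[in]) = -69.5 × 1 / 24.8 = -2.8024.
[out]/[in] = e^(-2.8024) = 0.06066.
[in] = 8.68 / 0.06066 = 143.1 mM.

143 mM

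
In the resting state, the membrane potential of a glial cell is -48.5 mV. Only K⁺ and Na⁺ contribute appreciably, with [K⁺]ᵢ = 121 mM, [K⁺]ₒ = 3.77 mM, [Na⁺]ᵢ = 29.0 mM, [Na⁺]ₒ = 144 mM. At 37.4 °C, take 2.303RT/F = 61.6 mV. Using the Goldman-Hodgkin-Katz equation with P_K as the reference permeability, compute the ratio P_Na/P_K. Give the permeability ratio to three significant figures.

0.115

Let α = P_Na/P_K. GHK: Vm = 61.6·log₁₀[(Kₒ + α·Naₒ)/(Kᵢ + α·Naᵢ)].
10^(Vm/61.6) = 10^(-48.5/61.6) = 0.16318
So 0.16318·(Kᵢ + α·Naᵢ) = Kₒ + α·Naₒ → α = (0.16318·121.0 − 3.77) / (144.0 − 0.16318·29.0)
α = (19.74 − 3.77) / (144.0 − 4.732) = 15.97/139.3 = 0.1147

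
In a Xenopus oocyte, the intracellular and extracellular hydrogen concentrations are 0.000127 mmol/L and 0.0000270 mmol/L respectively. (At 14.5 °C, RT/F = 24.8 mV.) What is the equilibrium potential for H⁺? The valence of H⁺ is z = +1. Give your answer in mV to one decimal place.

E = (24.8/z) · ln([H⁺]_out/[H⁺]_in) with z = +1.
= (24.8/1) · ln(0.0000270/0.000127) = 24.80 · ln(0.2126)
= 24.80 · (-1.5484) = -38.40 mV

-38.4 mV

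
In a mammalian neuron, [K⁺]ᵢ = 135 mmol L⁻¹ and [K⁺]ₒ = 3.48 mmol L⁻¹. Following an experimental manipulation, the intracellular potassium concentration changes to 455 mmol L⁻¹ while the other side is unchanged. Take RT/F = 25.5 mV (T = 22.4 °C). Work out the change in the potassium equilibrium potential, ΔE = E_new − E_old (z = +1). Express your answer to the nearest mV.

-31 mV

E_old = (25.5/1)·ln(3.48/135) = -93.29 mV
E_new = (25.5/1)·ln(3.48/455) = -124.27 mV
ΔE = -124.27 − (-93.29) = -30.98 mV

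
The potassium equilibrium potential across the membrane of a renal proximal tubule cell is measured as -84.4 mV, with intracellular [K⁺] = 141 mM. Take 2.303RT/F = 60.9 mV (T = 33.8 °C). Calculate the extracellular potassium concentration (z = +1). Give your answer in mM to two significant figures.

5.8 mM

Nernst: E = (60.9/1) · log₁₀([out]/[in]), so log₁₀([out]/[in]) = -84.4 × 1 / 60.9 = -1.3859.
[out]/[in] = 10^(-1.3859) = 0.04113.
[out] = 0.04113 × 141 = 5.799 mM.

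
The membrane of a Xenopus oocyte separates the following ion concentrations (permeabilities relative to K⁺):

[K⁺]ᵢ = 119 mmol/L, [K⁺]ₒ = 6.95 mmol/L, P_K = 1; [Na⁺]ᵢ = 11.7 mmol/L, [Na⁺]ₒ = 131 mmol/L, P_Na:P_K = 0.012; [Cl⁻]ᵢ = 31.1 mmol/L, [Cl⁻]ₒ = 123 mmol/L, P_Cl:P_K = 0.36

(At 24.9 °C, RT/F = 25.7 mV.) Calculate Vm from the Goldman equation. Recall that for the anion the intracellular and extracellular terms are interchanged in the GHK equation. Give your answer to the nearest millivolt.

-54 mV

Vm = 25.7 · ln[(Σ P·[cation]ₒ + Σ P·[anion]ᵢ) / (Σ P·[cation]ᵢ + Σ P·[anion]ₒ)]
Numerator = 1×6.95 + 0.012×131 + 0.36×31.1 = 19.72
Denominator = 1×119 + 0.012×11.7 + 0.36×123 = 163.4
Vm = 25.7 · ln(0.12066) = 25.7 × (-2.1148) = -54.35 mV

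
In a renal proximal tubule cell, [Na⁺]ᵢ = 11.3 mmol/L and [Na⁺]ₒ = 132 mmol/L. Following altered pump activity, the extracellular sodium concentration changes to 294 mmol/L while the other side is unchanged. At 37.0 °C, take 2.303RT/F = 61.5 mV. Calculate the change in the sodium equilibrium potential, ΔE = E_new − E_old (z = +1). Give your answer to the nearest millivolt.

21 mV

E_old = (61.5/1)·log₁₀(132/11.3) = 65.65 mV
E_new = (61.5/1)·log₁₀(294/11.3) = 87.04 mV
ΔE = 87.04 − (65.65) = 21.39 mV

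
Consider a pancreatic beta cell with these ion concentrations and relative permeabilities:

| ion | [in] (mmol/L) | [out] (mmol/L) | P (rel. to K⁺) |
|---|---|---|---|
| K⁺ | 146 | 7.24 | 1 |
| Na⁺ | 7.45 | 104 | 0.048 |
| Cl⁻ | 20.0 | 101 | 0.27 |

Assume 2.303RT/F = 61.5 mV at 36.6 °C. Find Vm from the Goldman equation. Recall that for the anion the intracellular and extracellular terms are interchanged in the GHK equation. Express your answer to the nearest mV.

Vm = 61.5 · log₁₀[(Σ P·[cation]ₒ + Σ P·[anion]ᵢ) / (Σ P·[cation]ᵢ + Σ P·[anion]ₒ)]
Numerator = 1×7.24 + 0.048×104 + 0.27×20.0 = 17.63
Denominator = 1×146 + 0.048×7.45 + 0.27×101 = 173.6
Vm = 61.5 · log₁₀(0.10155) = 61.5 × (-0.9933) = -61.09 mV

-61 mV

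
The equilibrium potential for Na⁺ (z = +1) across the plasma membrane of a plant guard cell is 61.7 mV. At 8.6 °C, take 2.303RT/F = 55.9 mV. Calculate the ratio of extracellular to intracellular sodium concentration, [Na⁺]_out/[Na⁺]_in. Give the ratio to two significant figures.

log₁₀([out]/[in]) = E·z/(55.9) = 61.7 × 1 / 55.9 = 1.1038
[out]/[in] = 10^(1.1038) = 12.7

13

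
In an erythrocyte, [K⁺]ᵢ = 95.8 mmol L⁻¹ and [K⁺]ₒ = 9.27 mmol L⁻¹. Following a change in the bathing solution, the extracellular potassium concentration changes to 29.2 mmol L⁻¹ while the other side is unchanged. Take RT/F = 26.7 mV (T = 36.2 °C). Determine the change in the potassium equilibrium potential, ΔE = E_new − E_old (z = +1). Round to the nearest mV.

31 mV

E_old = (26.7/1)·ln(9.27/95.8) = -62.36 mV
E_new = (26.7/1)·ln(29.2/95.8) = -31.72 mV
ΔE = -31.72 − (-62.36) = 30.64 mV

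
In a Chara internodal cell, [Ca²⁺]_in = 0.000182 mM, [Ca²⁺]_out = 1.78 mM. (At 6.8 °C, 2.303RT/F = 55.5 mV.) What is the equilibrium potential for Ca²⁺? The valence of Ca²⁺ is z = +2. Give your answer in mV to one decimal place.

E = (55.5/z) · log₁₀([Ca²⁺]_out/[Ca²⁺]_in) with z = +2.
= (55.5/2) · log₁₀(1.78/0.000182) = 27.75 · log₁₀(9780)
= 27.75 · (3.9903) = 110.73 mV

110.7 mV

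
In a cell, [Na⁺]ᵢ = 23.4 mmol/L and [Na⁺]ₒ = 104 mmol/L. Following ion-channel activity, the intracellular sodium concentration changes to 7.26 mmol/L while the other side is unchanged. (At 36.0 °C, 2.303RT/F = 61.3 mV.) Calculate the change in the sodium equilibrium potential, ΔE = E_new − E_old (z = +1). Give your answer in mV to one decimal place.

E_old = (61.3/1)·log₁₀(104/23.4) = 39.71 mV
E_new = (61.3/1)·log₁₀(104/7.26) = 70.87 mV
ΔE = 70.87 − (39.71) = 31.16 mV

31.2 mV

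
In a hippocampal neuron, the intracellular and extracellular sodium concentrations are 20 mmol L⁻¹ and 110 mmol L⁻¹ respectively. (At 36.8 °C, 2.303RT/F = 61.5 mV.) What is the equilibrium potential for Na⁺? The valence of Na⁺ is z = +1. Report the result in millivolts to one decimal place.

45.5 mV

E = (61.5/z) · log₁₀([Na⁺]_out/[Na⁺]_in) with z = +1.
= (61.5/1) · log₁₀(110/20) = 61.50 · log₁₀(5.5)
= 61.50 · (0.7404) = 45.53 mV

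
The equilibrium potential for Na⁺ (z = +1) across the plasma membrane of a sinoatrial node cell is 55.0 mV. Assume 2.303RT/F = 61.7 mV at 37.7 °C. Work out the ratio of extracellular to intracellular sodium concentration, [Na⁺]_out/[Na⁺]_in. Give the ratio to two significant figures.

7.8

log₁₀([out]/[in]) = E·z/(61.7) = 55.0 × 1 / 61.7 = 0.8914
[out]/[in] = 10^(0.8914) = 7.788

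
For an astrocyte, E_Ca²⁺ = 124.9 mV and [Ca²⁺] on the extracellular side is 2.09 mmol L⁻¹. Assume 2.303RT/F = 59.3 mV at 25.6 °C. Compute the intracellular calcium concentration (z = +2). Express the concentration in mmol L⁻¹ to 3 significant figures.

0.000128 mmol L⁻¹

Nernst: E = (59.3/2) · log₁₀([out]/[in]), so log₁₀([out]/[in]) = 124.9 × 2 / 59.3 = 4.2125.
[out]/[in] = 10^(4.2125) = 1.631e+04.
[in] = 2.09 / 1.631e+04 = 0.0001281 mmol L⁻¹.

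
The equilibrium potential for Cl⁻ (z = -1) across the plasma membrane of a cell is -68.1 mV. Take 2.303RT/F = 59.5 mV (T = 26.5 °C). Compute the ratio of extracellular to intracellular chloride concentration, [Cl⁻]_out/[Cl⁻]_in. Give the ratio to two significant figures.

14

log₁₀([out]/[in]) = E·z/(59.5) = -68.1 × -1 / 59.5 = 1.1445
[out]/[in] = 10^(1.1445) = 13.95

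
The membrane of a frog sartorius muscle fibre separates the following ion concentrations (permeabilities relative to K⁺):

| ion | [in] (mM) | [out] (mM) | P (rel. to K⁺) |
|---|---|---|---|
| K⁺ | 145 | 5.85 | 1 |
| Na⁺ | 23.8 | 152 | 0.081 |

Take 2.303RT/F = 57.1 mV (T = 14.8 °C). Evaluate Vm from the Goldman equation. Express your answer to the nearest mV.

-52 mV

Vm = 57.1 · log₁₀[(Σ P·[cation]ₒ + Σ P·[anion]ᵢ) / (Σ P·[cation]ᵢ + Σ P·[anion]ₒ)]
Numerator = 1×5.85 + 0.081×152 = 18.16
Denominator = 1×145 + 0.081×23.8 = 146.9
Vm = 57.1 · log₁₀(0.12361) = 57.1 × (-0.9079) = -51.84 mV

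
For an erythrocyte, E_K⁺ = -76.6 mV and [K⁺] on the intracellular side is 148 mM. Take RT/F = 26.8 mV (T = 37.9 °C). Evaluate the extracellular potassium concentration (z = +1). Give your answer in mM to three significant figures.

8.49 mM

Nernst: E = (26.8/1) · ln([out]/[in]), so ln([out]/[in]) = -76.6 × 1 / 26.8 = -2.8582.
[out]/[in] = e^(-2.8582) = 0.05737.
[out] = 0.05737 × 148 = 8.491 mM.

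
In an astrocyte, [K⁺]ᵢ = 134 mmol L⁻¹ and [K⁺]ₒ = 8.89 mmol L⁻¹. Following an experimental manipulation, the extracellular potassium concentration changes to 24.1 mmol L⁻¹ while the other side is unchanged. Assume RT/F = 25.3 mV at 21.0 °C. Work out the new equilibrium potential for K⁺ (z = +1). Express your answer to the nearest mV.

-43 mV

After the shift: [K⁺]_out = 24.1, [K⁺]_in = 134 mmol L⁻¹.
E_new = (25.3/1)·ln(24.1/134) = 25.30 · (-1.7156) = -43.41 mV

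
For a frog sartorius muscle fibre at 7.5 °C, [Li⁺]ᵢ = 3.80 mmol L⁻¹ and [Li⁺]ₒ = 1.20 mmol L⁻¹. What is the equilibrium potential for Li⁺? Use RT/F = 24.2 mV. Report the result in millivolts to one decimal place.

-27.9 mV

E = (24.2/z) · ln([Li⁺]_out/[Li⁺]_in) with z = +1.
= (24.2/1) · ln(1.20/3.80) = 24.20 · ln(0.3158)
= 24.20 · (-1.1527) = -27.89 mV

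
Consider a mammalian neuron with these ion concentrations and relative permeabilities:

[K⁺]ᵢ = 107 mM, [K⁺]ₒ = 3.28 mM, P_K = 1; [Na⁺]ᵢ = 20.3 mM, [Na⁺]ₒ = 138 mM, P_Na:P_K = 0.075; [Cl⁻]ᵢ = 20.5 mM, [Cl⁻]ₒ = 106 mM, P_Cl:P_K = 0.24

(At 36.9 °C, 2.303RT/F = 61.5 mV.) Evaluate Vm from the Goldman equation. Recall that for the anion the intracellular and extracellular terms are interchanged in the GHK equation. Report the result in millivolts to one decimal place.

-52.8 mV

Vm = 61.5 · log₁₀[(Σ P·[cation]ₒ + Σ P·[anion]ᵢ) / (Σ P·[cation]ᵢ + Σ P·[anion]ₒ)]
Numerator = 1×3.28 + 0.075×138 + 0.24×20.5 = 18.55
Denominator = 1×107 + 0.075×20.3 + 0.24×106 = 134
Vm = 61.5 · log₁₀(0.13847) = 61.5 × (-0.8586) = -52.81 mV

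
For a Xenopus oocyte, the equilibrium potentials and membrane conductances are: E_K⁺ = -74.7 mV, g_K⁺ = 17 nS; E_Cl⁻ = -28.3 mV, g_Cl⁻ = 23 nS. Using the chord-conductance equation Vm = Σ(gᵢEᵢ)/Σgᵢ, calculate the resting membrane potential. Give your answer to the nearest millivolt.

Σ gᵢEᵢ = 17·(-74.7) + 23·(-28.3) = -1920.80
Σ gᵢ = 17 + 23 = 40
Vm = -1920.80 / 40 = -48.02 mV

-48 mV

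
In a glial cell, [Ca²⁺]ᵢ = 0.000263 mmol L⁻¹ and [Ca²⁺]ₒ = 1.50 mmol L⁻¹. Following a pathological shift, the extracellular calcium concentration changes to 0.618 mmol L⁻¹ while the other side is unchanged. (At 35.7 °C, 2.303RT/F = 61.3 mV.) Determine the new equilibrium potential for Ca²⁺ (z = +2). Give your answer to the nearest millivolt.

After the shift: [Ca²⁺]_out = 0.618, [Ca²⁺]_in = 0.000263 mmol L⁻¹.
E_new = (61.3/2)·log₁₀(0.618/0.000263) = 30.65 · (3.3710) = 103.32 mV

103 mV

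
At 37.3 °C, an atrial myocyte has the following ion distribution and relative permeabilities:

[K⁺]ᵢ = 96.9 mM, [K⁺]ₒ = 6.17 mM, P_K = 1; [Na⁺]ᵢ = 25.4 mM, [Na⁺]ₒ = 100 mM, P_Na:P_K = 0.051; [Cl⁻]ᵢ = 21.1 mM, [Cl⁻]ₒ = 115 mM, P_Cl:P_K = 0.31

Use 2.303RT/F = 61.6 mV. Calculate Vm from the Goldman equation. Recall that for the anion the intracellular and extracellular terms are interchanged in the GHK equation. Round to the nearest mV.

-54 mV

Vm = 61.6 · log₁₀[(Σ P·[cation]ₒ + Σ P·[anion]ᵢ) / (Σ P·[cation]ᵢ + Σ P·[anion]ₒ)]
Numerator = 1×6.17 + 0.051×100 + 0.31×21.1 = 17.81
Denominator = 1×96.9 + 0.051×25.4 + 0.31×115 = 133.8
Vm = 61.6 · log₁₀(0.13307) = 61.6 × (-0.8759) = -53.96 mV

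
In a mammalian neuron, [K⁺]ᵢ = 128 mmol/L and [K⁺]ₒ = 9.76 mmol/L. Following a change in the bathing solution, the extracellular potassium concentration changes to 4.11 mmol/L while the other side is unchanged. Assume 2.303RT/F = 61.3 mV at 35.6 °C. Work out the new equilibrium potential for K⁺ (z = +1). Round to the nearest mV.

After the shift: [K⁺]_out = 4.11, [K⁺]_in = 128 mmol/L.
E_new = (61.3/1)·log₁₀(4.11/128) = 61.30 · (-1.4934) = -91.54 mV

-92 mV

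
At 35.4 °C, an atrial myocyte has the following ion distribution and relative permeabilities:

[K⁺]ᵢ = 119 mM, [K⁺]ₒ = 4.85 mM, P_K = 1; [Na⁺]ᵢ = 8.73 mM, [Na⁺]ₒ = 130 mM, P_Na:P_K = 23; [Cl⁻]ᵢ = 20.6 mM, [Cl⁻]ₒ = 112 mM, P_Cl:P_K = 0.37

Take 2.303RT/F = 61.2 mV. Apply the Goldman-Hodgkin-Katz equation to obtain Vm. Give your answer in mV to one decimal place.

56.3 mV

Vm = 61.2 · log₁₀[(Σ P·[cation]ₒ + Σ P·[anion]ᵢ) / (Σ P·[cation]ᵢ + Σ P·[anion]ₒ)]
Numerator = 1×4.85 + 23×130 + 0.37×20.6 = 3002
Denominator = 1×119 + 23×8.73 + 0.37×112 = 361.2
Vm = 61.2 · log₁₀(8.3118) = 61.2 × (0.9197) = 56.29 mV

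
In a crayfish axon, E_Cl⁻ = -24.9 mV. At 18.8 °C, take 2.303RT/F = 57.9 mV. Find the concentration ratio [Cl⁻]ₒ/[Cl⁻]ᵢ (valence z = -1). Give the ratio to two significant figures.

log₁₀([out]/[in]) = E·z/(57.9) = -24.9 × -1 / 57.9 = 0.4301
[out]/[in] = 10^(0.4301) = 2.692

2.7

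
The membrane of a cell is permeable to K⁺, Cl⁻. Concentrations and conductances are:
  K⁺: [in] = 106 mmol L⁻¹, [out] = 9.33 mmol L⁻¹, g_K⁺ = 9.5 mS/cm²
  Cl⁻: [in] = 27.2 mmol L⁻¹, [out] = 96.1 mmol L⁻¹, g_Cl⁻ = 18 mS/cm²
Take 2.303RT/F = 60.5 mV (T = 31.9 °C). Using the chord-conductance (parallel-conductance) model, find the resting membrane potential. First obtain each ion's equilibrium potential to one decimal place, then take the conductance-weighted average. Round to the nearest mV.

E_K⁺ = (60.5/1)·log₁₀(9.33/106) = -63.9 mV
E_Cl⁻ = (60.5/-1)·log₁₀(96.1/27.2) = -33.2 mV
Vm = (Σ gᵢEᵢ)/(Σ gᵢ) = (9.5·-63.9 + 18·-33.2) / (9.5 + 18)
= -1204.65 / 27.5 = -43.81 mV

-44 mV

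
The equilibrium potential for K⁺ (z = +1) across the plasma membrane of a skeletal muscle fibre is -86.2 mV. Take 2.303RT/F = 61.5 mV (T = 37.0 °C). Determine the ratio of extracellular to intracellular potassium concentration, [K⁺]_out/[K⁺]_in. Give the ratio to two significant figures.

log₁₀([out]/[in]) = E·z/(61.5) = -86.2 × 1 / 61.5 = -1.4016
[out]/[in] = 10^(-1.4016) = 0.03966

0.040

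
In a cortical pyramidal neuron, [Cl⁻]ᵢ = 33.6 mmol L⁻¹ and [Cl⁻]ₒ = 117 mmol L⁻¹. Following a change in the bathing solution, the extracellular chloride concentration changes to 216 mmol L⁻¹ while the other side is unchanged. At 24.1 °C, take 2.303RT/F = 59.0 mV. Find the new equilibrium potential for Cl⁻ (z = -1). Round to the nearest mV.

After the shift: [Cl⁻]_out = 216, [Cl⁻]_in = 33.6 mmol L⁻¹.
E_new = (59.0/-1)·log₁₀(216/33.6) = -59.00 · (0.8081) = -47.68 mV

-48 mV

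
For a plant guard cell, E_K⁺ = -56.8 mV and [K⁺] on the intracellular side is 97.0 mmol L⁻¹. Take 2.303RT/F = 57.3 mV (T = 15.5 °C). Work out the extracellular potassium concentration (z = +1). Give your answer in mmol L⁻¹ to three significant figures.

9.90 mmol L⁻¹

Nernst: E = (57.3/1) · log₁₀([out]/[in]), so log₁₀([out]/[in]) = -56.8 × 1 / 57.3 = -0.9913.
[out]/[in] = 10^(-0.9913) = 0.102.
[out] = 0.102 × 97.0 = 9.897 mmol L⁻¹.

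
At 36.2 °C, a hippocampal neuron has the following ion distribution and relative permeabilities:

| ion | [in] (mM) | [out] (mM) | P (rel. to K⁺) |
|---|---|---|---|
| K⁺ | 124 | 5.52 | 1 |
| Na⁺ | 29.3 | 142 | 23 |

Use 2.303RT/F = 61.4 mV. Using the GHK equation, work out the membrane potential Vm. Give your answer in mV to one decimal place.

Vm = 61.4 · log₁₀[(Σ P·[cation]ₒ + Σ P·[anion]ᵢ) / (Σ P·[cation]ᵢ + Σ P·[anion]ₒ)]
Numerator = 1×5.52 + 23×142 = 3272
Denominator = 1×124 + 23×29.3 = 797.9
Vm = 61.4 · log₁₀(4.1002) = 61.4 × (0.6128) = 37.63 mV

37.6 mV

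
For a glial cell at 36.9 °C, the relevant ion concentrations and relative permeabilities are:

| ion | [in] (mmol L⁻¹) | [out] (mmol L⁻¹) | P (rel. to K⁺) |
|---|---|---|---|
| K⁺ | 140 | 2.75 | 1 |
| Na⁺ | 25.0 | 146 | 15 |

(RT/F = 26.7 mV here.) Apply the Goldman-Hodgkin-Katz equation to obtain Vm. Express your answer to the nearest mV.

Vm = 26.7 · ln[(Σ P·[cation]ₒ + Σ P·[anion]ᵢ) / (Σ P·[cation]ᵢ + Σ P·[anion]ₒ)]
Numerator = 1×2.75 + 15×146 = 2193
Denominator = 1×140 + 15×25.0 = 515
Vm = 26.7 · ln(4.2578) = 26.7 × (1.4487) = 38.68 mV

39 mV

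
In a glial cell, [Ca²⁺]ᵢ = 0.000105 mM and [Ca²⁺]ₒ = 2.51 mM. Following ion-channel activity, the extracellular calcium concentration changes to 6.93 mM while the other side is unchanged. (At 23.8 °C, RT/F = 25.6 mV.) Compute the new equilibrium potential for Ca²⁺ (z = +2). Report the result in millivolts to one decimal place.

142.0 mV

After the shift: [Ca²⁺]_out = 6.93, [Ca²⁺]_in = 0.000105 mM.
E_new = (25.6/2)·ln(6.93/0.000105) = 12.80 · (11.0974) = 142.05 mV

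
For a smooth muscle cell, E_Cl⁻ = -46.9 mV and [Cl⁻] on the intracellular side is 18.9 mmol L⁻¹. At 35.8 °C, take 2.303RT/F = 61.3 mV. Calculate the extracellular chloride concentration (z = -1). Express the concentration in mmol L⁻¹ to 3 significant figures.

110 mmol L⁻¹

Nernst: E = (61.3/-1) · log₁₀([out]/[in]), so log₁₀([out]/[in]) = -46.9 × -1 / 61.3 = 0.7651.
[out]/[in] = 10^(0.7651) = 5.822.
[out] = 5.822 × 18.9 = 110 mmol L⁻¹.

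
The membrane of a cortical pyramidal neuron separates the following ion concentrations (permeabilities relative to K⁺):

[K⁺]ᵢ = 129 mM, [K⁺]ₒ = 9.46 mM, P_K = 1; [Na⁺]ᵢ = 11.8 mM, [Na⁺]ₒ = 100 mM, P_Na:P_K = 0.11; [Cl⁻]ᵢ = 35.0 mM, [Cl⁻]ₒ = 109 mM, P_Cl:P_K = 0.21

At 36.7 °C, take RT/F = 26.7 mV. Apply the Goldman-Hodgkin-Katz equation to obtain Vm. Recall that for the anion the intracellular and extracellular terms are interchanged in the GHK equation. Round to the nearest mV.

-46 mV

Vm = 26.7 · ln[(Σ P·[cation]ₒ + Σ P·[anion]ᵢ) / (Σ P·[cation]ᵢ + Σ P·[anion]ₒ)]
Numerator = 1×9.46 + 0.11×100 + 0.21×35.0 = 27.81
Denominator = 1×129 + 0.11×11.8 + 0.21×109 = 153.2
Vm = 26.7 · ln(0.18154) = 26.7 × (-1.7063) = -45.56 mV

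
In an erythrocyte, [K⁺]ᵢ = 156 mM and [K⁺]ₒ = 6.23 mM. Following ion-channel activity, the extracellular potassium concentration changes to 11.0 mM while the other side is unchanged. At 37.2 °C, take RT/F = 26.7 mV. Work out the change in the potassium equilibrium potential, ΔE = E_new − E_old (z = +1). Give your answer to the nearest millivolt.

15 mV

E_old = (26.7/1)·ln(6.23/156) = -85.99 mV
E_new = (26.7/1)·ln(11.0/156) = -70.81 mV
ΔE = -70.81 − (-85.99) = 15.18 mV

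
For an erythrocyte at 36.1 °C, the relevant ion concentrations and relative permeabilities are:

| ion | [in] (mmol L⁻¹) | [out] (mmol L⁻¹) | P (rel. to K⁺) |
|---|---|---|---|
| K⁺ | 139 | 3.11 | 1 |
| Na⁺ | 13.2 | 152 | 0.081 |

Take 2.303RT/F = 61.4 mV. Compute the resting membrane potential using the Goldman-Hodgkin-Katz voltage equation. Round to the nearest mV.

Vm = 61.4 · log₁₀[(Σ P·[cation]ₒ + Σ P·[anion]ᵢ) / (Σ P·[cation]ᵢ + Σ P·[anion]ₒ)]
Numerator = 1×3.11 + 0.081×152 = 15.42
Denominator = 1×139 + 0.081×13.2 = 140.1
Vm = 61.4 · log₁₀(0.1101) = 61.4 × (-0.9582) = -58.83 mV

-59 mV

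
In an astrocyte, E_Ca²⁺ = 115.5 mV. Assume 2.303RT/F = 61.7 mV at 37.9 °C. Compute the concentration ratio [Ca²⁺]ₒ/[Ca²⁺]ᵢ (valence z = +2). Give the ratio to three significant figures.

5550

log₁₀([out]/[in]) = E·z/(61.7) = 115.5 × 2 / 61.7 = 3.7439
[out]/[in] = 10^(3.7439) = 5545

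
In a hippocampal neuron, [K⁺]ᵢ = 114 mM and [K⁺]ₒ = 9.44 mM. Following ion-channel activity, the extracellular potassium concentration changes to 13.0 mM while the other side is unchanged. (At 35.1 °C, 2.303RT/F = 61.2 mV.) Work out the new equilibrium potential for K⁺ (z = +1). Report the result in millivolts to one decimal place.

-57.7 mV

After the shift: [K⁺]_out = 13.0, [K⁺]_in = 114 mM.
E_new = (61.2/1)·log₁₀(13.0/114) = 61.20 · (-0.9430) = -57.71 mV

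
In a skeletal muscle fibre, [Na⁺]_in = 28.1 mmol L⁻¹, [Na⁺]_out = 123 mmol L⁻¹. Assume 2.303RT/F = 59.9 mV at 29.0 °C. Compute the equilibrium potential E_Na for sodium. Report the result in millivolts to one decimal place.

E = (59.9/z) · log₁₀([Na⁺]_out/[Na⁺]_in) with z = +1.
= (59.9/1) · log₁₀(123/28.1) = 59.90 · log₁₀(4.377)
= 59.90 · (0.6412) = 38.41 mV

38.4 mV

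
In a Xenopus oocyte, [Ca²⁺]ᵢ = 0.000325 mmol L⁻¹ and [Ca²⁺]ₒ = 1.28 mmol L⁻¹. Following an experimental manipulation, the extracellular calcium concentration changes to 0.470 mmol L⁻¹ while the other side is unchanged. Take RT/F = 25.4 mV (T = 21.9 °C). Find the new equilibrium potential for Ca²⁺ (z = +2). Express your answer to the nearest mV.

After the shift: [Ca²⁺]_out = 0.470, [Ca²⁺]_in = 0.000325 mmol L⁻¹.
E_new = (25.4/2)·ln(0.470/0.000325) = 12.70 · (7.2767) = 92.41 mV

92 mV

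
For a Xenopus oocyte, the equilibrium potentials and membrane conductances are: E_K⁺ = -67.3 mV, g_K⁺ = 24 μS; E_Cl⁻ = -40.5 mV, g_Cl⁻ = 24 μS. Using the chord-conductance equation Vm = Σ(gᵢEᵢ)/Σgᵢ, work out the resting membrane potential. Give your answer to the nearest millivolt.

Σ gᵢEᵢ = 24·(-67.3) + 24·(-40.5) = -2587.20
Σ gᵢ = 24 + 24 = 48
Vm = -2587.20 / 48 = -53.90 mV

-54 mV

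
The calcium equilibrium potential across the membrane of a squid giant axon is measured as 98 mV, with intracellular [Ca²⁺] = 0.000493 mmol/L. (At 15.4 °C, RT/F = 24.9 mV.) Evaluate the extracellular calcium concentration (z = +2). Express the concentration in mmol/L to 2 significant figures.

Nernst: E = (24.9/2) · ln([out]/[in]), so ln([out]/[in]) = 98.0 × 2 / 24.9 = 7.8715.
[out]/[in] = e^(7.8715) = 2621.
[out] = 2621 × 0.000493 = 1.292 mmol/L.

1.3 mmol/L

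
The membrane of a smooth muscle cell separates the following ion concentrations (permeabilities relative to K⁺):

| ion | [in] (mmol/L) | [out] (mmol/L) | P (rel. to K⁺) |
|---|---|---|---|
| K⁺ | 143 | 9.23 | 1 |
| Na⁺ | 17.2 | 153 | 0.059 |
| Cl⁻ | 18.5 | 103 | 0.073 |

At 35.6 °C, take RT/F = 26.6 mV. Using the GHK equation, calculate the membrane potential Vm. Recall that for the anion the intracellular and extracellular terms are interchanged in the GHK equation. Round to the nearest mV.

-54 mV

Vm = 26.6 · ln[(Σ P·[cation]ₒ + Σ P·[anion]ᵢ) / (Σ P·[cation]ᵢ + Σ P·[anion]ₒ)]
Numerator = 1×9.23 + 0.059×153 + 0.073×18.5 = 19.61
Denominator = 1×143 + 0.059×17.2 + 0.073×103 = 151.5
Vm = 26.6 · ln(0.12939) = 26.6 × (-2.0449) = -54.39 mV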